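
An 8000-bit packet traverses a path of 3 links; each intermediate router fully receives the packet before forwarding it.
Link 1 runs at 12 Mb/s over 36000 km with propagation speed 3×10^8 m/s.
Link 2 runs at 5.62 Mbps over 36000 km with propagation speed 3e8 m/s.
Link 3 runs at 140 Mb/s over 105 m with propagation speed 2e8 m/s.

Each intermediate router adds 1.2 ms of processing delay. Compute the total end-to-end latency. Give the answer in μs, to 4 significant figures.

244500 μs

Transmission delays (L/R per hop): 666.667, 1423.49, 57.1429 μs; sum = 2147.3 μs.
Propagation delays (d/s per hop): 120000, 120000, 0.525 μs; sum = 240001 μs.
Processing at 2 router(s): 2 × 1.2 ms = 2400 μs.
End-to-end = 244500 μs.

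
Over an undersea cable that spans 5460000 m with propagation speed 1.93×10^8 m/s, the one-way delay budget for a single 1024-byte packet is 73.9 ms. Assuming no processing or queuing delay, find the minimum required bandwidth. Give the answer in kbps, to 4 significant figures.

179.6 kbps

L = 8192 bits.
Propagation delay = 5460000 / 193000000 = 28.2902 ms.
Transmission budget = 73.9 − 28.2902 = 45.6098 ms.
R ≥ L / t_tx = 8192 bits / 0.0456098 s = 179.6 kbps.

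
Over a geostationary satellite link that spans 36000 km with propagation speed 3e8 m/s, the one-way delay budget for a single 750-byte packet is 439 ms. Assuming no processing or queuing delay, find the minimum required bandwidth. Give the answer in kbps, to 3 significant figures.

L = 6000 bits.
Propagation delay = 36000000 / 300000000 = 120 ms.
Transmission budget = 439 − 120 = 319 ms.
R ≥ L / t_tx = 6000 bits / 0.319 s = 18.8 kbps.

18.8 kbps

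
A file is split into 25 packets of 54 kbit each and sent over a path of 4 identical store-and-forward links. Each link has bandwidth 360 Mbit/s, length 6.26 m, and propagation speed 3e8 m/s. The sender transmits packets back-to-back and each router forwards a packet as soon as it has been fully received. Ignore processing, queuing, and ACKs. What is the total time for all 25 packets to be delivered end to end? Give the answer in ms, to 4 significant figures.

4.200 ms

Per-hop transmission t_tx = L/R = 54000/360000000 = 0.15 ms.
Per-hop propagation t_prop = 6.26/300000000 = 2.08667e-05 ms.
Pipeline fill: first packet needs 4·t_tx to clear all hops; remaining 24 packets each add one t_tx.
Total = (4+25-1)·t_tx + 4·t_prop = 28·0.15 + 4·2.08667e-05 = 4.200 ms.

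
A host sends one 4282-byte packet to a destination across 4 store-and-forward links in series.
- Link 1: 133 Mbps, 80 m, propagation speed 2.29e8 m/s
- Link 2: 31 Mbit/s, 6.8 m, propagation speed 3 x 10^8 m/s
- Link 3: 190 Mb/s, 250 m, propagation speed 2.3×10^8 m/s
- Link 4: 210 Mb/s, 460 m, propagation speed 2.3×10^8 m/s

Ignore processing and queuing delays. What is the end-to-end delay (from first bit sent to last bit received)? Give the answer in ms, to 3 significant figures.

1.71 ms

L = 4282 × 8 = 34256 bits.
Transmission delays (L/R per hop): 0.257564, 1.10503, 0.180295, 0.163124 ms; sum = 1.70601 ms.
Propagation delays (d/s per hop): 0.000349345, 2.26667e-05, 0.00108696, 0.002 ms; sum = 0.00345897 ms.
End-to-end = 1.71 ms.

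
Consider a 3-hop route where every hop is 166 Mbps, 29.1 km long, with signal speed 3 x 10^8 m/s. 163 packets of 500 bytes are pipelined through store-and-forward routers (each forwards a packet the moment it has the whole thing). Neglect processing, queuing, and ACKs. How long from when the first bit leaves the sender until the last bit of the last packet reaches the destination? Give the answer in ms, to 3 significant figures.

Per-hop transmission t_tx = L/R = 4000/166000000 = 0.0240964 ms.
Per-hop propagation t_prop = 29100/300000000 = 0.097 ms.
Pipeline fill: first packet needs 3·t_tx to clear all hops; remaining 162 packets each add one t_tx.
Total = (3+163-1)·t_tx + 3·t_prop = 165·0.0240964 + 3·0.097 = 4.27 ms.

4.27 ms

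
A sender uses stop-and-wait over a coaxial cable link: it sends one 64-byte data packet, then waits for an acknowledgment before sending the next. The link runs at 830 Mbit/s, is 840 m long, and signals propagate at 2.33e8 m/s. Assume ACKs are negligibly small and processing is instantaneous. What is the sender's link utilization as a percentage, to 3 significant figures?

t_tx = L/R = 512/830000000 = 6.16867e-07 s.
t_prop = 840/233000000 = 3.60515e-06 s; RTT = 7.2103e-06 s.
Cycle = t_tx + RTT = 7.82717e-06 s.
Utilization = t_tx / cycle = 6.16867e-07/7.82717e-06 = 7.88 %.

7.88 %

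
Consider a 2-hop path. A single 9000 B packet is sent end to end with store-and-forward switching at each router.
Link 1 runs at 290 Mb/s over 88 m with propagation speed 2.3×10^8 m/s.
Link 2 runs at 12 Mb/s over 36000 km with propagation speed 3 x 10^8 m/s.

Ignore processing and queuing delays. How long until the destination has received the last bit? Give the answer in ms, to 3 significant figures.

126 ms

L = 9000 × 8 = 72000 bits.
Transmission delays (L/R per hop): 0.248276, 6 ms; sum = 6.24828 ms.
Propagation delays (d/s per hop): 0.000382609, 120 ms; sum = 120 ms.
End-to-end = 126 ms.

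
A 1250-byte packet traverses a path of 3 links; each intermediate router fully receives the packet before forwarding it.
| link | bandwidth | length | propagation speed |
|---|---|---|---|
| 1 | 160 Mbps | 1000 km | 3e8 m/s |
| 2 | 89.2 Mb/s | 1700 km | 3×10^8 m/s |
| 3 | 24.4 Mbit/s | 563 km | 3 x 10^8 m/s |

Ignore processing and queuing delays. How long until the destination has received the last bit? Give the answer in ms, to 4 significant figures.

L = 1250 × 8 = 10000 bits.
Transmission delays (L/R per hop): 0.0625, 0.112108, 0.409836 ms; sum = 0.584444 ms.
Propagation delays (d/s per hop): 3.33333, 5.66667, 1.87667 ms; sum = 10.8767 ms.
End-to-end = 11.46 ms.

11.46 ms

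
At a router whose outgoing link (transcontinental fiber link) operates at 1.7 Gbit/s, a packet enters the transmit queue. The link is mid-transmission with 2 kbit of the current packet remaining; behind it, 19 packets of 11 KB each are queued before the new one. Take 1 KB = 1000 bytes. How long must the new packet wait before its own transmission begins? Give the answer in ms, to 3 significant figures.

Each queued packet: L/R = 88000/1700000000 = 0.0517647 ms.
19 queued → 0.983529 ms.
Plus remaining 2000 bits of current packet: 0.00117647 ms.
Queuing delay = 0.985 ms.

0.985 ms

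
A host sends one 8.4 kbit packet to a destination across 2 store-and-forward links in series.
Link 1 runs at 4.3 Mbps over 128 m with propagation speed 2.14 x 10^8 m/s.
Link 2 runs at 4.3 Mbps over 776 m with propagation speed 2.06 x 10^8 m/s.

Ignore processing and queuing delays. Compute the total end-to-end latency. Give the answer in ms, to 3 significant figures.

3.91 ms

L = 8400 bits.
Transmission delay per hop = L/R = 8400/4300000 = 1.95349 ms; 2 hops → 3.90698 ms.
Propagation delays (d/s per hop): 0.000598131, 0.00376699 ms; sum = 0.00436512 ms.
End-to-end = 3.91 ms.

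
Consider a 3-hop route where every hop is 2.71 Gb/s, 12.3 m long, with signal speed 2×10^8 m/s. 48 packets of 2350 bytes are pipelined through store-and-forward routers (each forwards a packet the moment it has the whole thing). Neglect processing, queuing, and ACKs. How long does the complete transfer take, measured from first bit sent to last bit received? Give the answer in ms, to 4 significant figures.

0.3470 ms

Per-hop transmission t_tx = L/R = 18800/2710000000 = 0.00693727 ms.
Per-hop propagation t_prop = 12.3/200000000 = 6.15e-05 ms.
Pipeline fill: first packet needs 3·t_tx to clear all hops; remaining 47 packets each add one t_tx.
Total = (3+48-1)·t_tx + 3·t_prop = 50·0.00693727 + 3·6.15e-05 = 0.3470 ms.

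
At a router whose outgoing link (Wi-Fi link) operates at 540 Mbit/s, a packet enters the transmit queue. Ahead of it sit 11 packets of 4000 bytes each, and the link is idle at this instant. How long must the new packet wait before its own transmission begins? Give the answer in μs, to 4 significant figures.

Each queued packet: L/R = 32000/540000000 = 59.2593 μs.
11 queued → 651.852 μs.
Queuing delay = 651.9 μs.

651.9 μs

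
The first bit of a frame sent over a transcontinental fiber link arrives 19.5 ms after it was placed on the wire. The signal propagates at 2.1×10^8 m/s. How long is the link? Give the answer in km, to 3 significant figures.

d = s × t_prop = 210000000 × 0.0195 = 4100 km.

4100 km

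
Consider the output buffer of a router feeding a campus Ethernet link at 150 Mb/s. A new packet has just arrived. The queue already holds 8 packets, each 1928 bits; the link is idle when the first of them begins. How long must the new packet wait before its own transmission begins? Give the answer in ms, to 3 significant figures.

0.103 ms

Each queued packet: L/R = 1928/150000000 = 0.0128533 ms.
8 queued → 0.102827 ms.
Queuing delay = 0.103 ms.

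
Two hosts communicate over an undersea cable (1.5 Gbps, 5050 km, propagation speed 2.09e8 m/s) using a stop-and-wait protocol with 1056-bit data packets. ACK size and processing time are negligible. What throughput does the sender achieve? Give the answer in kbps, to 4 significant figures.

t_tx = L/R = 1056/1500000000 = 7.04e-07 s.
t_prop = 5050000/209000000 = 0.0241627 s; RTT = 0.0483254 s.
Cycle = t_tx + RTT = 0.0483261 s.
Throughput = L / cycle = 1056 / 0.0483261 = 21.85 kbps.

21.85 kbps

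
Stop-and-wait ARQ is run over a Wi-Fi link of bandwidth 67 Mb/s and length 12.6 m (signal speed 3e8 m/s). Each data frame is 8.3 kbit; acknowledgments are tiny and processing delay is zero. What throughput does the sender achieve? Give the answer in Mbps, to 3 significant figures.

t_tx = L/R = 8300/67000000 = 0.000123881 s.
t_prop = 12.6/300000000 = 4.2e-08 s; RTT = 8.4e-08 s.
Cycle = t_tx + RTT = 0.000123965 s.
Throughput = L / cycle = 8300 / 0.000123965 = 67.0 Mbps.

67.0 Mbps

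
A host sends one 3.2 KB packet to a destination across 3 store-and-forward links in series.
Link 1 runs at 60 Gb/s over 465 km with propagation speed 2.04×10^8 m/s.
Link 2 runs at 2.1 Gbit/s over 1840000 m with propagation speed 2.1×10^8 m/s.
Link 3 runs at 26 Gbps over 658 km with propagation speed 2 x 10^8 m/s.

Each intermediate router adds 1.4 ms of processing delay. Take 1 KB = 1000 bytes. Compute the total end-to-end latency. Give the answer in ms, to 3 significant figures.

L = 25600 bits.
Transmission delays (L/R per hop): 0.000426667, 0.0121905, 0.000984615 ms; sum = 0.0136018 ms.
Propagation delays (d/s per hop): 2.27941, 8.7619, 3.29 ms; sum = 14.3313 ms.
Processing at 2 router(s): 2 × 1.4 ms = 2.8 ms.
End-to-end = 17.1 ms.

17.1 ms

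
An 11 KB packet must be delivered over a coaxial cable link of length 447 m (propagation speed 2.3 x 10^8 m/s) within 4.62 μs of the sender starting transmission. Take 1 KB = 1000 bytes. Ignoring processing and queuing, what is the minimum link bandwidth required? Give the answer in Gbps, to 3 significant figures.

32.9 Gbps

L = 88000 bits.
Propagation delay = 447 / 2.3e+08 = 1.94348 μs.
Transmission budget = 4.62 − 1.94348 = 2.67652 μs.
R ≥ L / t_tx = 88000 bits / 2.67652e-06 s = 32.9 Gbps.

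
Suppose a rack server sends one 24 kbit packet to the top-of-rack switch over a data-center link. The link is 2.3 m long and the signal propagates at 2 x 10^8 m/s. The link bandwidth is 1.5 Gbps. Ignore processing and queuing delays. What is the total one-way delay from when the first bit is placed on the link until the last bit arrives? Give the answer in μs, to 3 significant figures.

L = 24000 bits.
Transmission delay = L/R = 24000 / 1500000000 = 16 μs.
Propagation delay = d/s = 2.3 m / 200000000 m/s = 0.0115 μs.
Total = 16.0 μs.

16.0 μs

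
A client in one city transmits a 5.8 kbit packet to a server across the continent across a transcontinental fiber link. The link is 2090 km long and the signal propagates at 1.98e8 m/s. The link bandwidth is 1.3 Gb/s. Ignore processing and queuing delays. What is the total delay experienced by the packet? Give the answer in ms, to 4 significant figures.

10.56 ms

L = 5800 bits.
Transmission delay = L/R = 5800 / 1300000000 = 0.00446154 ms.
Propagation delay = d/s = 2090000 m / 198000000 m/s = 10.5556 ms.
Total = 10.56 ms.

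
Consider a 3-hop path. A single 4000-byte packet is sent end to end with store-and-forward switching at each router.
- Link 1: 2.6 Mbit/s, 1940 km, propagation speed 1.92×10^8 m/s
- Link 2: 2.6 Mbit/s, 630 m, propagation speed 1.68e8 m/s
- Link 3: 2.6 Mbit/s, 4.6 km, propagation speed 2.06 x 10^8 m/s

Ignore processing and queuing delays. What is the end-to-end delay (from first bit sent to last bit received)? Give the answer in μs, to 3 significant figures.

47100 μs

L = 4000 × 8 = 32000 bits.
Transmission delay per hop = L/R = 32000/2600000 = 12307.7 μs; 3 hops → 36923.1 μs.
Propagation delays (d/s per hop): 10104.2, 3.75, 22.3301 μs; sum = 10130.2 μs.
End-to-end = 47100 μs.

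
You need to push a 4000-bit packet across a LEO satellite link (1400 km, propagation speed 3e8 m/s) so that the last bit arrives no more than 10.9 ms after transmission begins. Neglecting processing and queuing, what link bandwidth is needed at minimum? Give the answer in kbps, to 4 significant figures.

641.7 kbps

Propagation delay = 1400000 / 300000000 = 4.66667 ms.
Transmission budget = 10.9 − 4.66667 = 6.23333 ms.
R ≥ L / t_tx = 4000 bits / 0.00623333 s = 641.7 kbps.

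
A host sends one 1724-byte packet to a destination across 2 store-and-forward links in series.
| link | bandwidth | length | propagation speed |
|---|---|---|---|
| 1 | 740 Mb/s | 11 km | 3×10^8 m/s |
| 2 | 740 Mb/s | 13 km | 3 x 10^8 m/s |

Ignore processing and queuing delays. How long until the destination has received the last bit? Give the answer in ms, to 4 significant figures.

0.1173 ms

L = 1724 × 8 = 13792 bits.
Transmission delay per hop = L/R = 13792/740000000 = 0.0186378 ms; 2 hops → 0.0372757 ms.
Propagation delays (d/s per hop): 0.0366667, 0.0433333 ms; sum = 0.08 ms.
End-to-end = 0.1173 ms.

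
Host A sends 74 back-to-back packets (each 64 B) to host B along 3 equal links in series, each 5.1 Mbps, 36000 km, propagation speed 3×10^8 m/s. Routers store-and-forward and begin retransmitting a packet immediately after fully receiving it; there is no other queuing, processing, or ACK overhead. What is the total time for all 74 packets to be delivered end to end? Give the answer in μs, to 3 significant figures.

368000 μs

Per-hop transmission t_tx = L/R = 512/5100000 = 100.392 μs.
Per-hop propagation t_prop = 36000000/300000000 = 120000 μs.
Pipeline fill: first packet needs 3·t_tx to clear all hops; remaining 73 packets each add one t_tx.
Total = (3+74-1)·t_tx + 3·t_prop = 76·100.392 + 3·120000 = 368000 μs.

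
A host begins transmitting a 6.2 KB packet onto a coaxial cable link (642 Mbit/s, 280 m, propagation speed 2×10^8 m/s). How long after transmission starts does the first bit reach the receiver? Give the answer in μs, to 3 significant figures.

First bit experiences only propagation delay: d/s = 280/200000000 = 1.40 μs.

1.40 μs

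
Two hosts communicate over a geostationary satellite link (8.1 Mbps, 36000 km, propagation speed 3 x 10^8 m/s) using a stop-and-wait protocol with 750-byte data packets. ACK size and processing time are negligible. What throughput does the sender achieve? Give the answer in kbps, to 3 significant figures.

24.9 kbps

t_tx = L/R = 6000/8100000 = 0.000740741 s.
t_prop = 36000000/300000000 = 0.12 s; RTT = 0.24 s.
Cycle = t_tx + RTT = 0.240741 s.
Throughput = L / cycle = 6000 / 0.240741 = 24.9 kbps.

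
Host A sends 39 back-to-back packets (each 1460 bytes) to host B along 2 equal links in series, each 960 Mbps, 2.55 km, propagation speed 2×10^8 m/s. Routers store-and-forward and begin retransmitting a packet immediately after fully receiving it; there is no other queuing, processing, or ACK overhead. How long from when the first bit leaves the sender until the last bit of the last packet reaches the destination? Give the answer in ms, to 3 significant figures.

Per-hop transmission t_tx = L/R = 11680/960000000 = 0.0121667 ms.
Per-hop propagation t_prop = 2550/200000000 = 0.01275 ms.
Pipeline fill: first packet needs 2·t_tx to clear all hops; remaining 38 packets each add one t_tx.
Total = (2+39-1)·t_tx + 2·t_prop = 40·0.0121667 + 2·0.01275 = 0.512 ms.

0.512 ms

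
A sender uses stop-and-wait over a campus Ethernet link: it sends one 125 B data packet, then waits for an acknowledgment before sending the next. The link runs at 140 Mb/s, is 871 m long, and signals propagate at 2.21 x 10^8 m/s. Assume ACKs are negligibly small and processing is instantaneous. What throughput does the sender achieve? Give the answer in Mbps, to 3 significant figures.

t_tx = L/R = 1000/140000000 = 7.14286e-06 s.
t_prop = 871/221000000 = 3.94118e-06 s; RTT = 7.88235e-06 s.
Cycle = t_tx + RTT = 1.50252e-05 s.
Throughput = L / cycle = 1000 / 1.50252e-05 = 66.6 Mbps.

66.6 Mbps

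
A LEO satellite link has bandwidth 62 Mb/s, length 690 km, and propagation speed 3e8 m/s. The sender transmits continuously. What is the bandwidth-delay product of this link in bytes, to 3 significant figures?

17800 bytes

Propagation delay = 690000 / 300000000 = 0.0023 s.
BDP = R × t_prop = 62000000 × 0.0023 = 142600 bits.
In bytes: 142600/8 = 17800 bytes.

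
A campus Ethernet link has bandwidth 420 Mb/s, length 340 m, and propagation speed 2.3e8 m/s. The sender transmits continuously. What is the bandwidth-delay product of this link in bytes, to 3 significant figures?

Propagation delay = 340 / 2.3e+08 = 1.47826e-06 s.
BDP = R × t_prop = 420000000 × 1.47826e-06 = 620.87 bits.
In bytes: 620.87/8 = 77.6 bytes.

77.6 bytes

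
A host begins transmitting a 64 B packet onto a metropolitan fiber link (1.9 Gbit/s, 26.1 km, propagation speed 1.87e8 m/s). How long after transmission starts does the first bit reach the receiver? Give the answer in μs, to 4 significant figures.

First bit experiences only propagation delay: d/s = 26100/187000000 = 139.6 μs.

139.6 μs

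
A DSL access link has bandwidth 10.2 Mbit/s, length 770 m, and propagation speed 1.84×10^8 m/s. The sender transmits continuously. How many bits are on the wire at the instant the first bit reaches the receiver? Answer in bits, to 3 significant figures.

42.7 bits

Propagation delay = 770 / 184000000 = 4.18478e-06 s.
BDP = R × t_prop = 10200000 × 4.18478e-06 = 42.6848 bits.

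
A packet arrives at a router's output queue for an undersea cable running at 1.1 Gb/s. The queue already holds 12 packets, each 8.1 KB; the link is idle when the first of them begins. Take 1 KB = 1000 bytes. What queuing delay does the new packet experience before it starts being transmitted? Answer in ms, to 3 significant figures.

Each queued packet: L/R = 64800/1100000000 = 0.0589091 ms.
12 queued → 0.706909 ms.
Queuing delay = 0.707 ms.

0.707 ms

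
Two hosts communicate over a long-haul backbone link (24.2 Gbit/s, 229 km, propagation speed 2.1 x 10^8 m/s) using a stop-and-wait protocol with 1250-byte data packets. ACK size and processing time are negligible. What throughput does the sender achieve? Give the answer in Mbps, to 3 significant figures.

t_tx = L/R = 10000/24200000000 = 4.13223e-07 s.
t_prop = 229000/210000000 = 0.00109048 s; RTT = 0.00218095 s.
Cycle = t_tx + RTT = 0.00218137 s.
Throughput = L / cycle = 10000 / 0.00218137 = 4.58 Mbps.

4.58 Mbps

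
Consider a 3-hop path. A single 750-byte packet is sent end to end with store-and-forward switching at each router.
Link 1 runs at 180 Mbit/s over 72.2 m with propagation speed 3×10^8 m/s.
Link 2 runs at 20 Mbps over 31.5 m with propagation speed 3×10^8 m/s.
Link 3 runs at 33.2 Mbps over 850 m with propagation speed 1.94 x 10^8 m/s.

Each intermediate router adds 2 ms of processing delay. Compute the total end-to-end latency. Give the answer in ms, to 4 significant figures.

4.519 ms

L = 750 × 8 = 6000 bits.
Transmission delays (L/R per hop): 0.0333333, 0.3, 0.180723 ms; sum = 0.514056 ms.
Propagation delays (d/s per hop): 0.000240667, 0.000105, 0.00438144 ms; sum = 0.00472711 ms.
Processing at 2 router(s): 2 × 2 ms = 4 ms.
End-to-end = 4.519 ms.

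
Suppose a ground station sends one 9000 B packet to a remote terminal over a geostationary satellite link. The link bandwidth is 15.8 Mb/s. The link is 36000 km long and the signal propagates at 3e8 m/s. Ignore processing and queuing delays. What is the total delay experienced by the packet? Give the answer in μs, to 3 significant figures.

125000 μs

L = 9000 × 8 = 72000 bits.
Transmission delay = L/R = 72000 / 15800000 = 4556.96 μs.
Propagation delay = d/s = 36000000 m / 300000000 m/s = 120000 μs.
Total = 125000 μs.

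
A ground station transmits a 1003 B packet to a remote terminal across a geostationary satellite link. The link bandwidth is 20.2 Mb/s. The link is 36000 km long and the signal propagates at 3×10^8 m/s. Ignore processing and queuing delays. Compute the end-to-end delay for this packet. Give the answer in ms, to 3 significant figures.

L = 1003 × 8 = 8024 bits.
Transmission delay = L/R = 8024 / 20200000 = 0.397228 ms.
Propagation delay = d/s = 36000000 m / 300000000 m/s = 120 ms.
Total = 120 ms.

120 ms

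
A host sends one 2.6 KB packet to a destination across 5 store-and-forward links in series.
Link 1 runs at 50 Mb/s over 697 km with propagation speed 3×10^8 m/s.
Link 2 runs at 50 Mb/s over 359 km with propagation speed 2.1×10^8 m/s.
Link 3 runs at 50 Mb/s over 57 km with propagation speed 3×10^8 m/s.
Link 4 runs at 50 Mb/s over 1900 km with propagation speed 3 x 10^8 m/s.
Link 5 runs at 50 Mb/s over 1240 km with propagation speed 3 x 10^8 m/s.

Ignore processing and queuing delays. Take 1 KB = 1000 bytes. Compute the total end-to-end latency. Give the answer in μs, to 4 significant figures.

L = 20800 bits.
Transmission delay per hop = L/R = 20800/50000000 = 416 μs; 5 hops → 2080 μs.
Propagation delays (d/s per hop): 2323.33, 1709.52, 190, 6333.33, 4133.33 μs; sum = 14689.5 μs.
End-to-end = 16770 μs.

16770 μs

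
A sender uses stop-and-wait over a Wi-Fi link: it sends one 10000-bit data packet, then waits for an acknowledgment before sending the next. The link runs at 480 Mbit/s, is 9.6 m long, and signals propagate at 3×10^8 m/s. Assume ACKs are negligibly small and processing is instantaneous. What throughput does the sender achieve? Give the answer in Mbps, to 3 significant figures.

479 Mbps

t_tx = L/R = 10000/480000000 = 2.08333e-05 s.
t_prop = 9.6/300000000 = 3.2e-08 s; RTT = 6.4e-08 s.
Cycle = t_tx + RTT = 2.08973e-05 s.
Throughput = L / cycle = 10000 / 2.08973e-05 = 479 Mbps.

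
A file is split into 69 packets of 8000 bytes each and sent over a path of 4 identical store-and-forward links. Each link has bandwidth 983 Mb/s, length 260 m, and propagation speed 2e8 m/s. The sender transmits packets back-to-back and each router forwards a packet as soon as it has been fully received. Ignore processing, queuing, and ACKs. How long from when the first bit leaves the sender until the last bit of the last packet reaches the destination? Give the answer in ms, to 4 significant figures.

Per-hop transmission t_tx = L/R = 64000/983000000 = 0.0651068 ms.
Per-hop propagation t_prop = 260/200000000 = 0.0013 ms.
Pipeline fill: first packet needs 4·t_tx to clear all hops; remaining 68 packets each add one t_tx.
Total = (4+69-1)·t_tx + 4·t_prop = 72·0.0651068 + 4·0.0013 = 4.693 ms.

4.693 ms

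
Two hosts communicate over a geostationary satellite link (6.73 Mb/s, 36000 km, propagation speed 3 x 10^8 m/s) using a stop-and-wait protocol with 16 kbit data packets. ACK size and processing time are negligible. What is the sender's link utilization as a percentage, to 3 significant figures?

t_tx = L/R = 16000/6730000 = 0.00237741 s.
t_prop = 36000000/300000000 = 0.12 s; RTT = 0.24 s.
Cycle = t_tx + RTT = 0.242377 s.
Utilization = t_tx / cycle = 0.00237741/0.242377 = 0.981 %.

0.981 %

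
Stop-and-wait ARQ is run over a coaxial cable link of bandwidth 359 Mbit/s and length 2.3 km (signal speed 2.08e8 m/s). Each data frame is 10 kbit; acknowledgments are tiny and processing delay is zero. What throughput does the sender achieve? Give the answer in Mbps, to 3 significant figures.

200 Mbps

t_tx = L/R = 10000/359000000 = 2.78552e-05 s.
t_prop = 2300/208000000 = 1.10577e-05 s; RTT = 2.21154e-05 s.
Cycle = t_tx + RTT = 4.99705e-05 s.
Throughput = L / cycle = 10000 / 4.99705e-05 = 200 Mbps.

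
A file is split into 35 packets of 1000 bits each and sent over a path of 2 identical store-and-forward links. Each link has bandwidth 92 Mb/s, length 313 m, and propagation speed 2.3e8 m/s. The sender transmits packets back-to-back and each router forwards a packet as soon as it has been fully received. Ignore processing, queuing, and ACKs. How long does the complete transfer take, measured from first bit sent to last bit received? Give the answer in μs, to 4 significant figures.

394.0 μs

Per-hop transmission t_tx = L/R = 1000/92000000 = 10.8696 μs.
Per-hop propagation t_prop = 313/2.3e+08 = 1.36087 μs.
Pipeline fill: first packet needs 2·t_tx to clear all hops; remaining 34 packets each add one t_tx.
Total = (2+35-1)·t_tx + 2·t_prop = 36·10.8696 + 2·1.36087 = 394.0 μs.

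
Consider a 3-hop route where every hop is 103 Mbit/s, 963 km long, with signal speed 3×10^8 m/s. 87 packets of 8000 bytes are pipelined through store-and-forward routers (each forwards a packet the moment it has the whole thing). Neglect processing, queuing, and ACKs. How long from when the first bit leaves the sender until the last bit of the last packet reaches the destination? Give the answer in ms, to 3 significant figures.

Per-hop transmission t_tx = L/R = 64000/103000000 = 0.621359 ms.
Per-hop propagation t_prop = 963000/300000000 = 3.21 ms.
Pipeline fill: first packet needs 3·t_tx to clear all hops; remaining 86 packets each add one t_tx.
Total = (3+87-1)·t_tx + 3·t_prop = 89·0.621359 + 3·3.21 = 64.9 ms.

64.9 ms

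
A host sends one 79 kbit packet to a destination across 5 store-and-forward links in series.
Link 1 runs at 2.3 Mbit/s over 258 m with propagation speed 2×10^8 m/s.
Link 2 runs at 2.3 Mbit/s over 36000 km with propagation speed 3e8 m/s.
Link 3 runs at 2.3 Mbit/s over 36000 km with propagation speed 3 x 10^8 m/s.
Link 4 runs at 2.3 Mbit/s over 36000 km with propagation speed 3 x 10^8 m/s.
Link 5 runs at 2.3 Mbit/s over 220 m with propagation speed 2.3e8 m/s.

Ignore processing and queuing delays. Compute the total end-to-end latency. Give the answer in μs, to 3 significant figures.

532000 μs

L = 79000 bits.
Transmission delay per hop = L/R = 79000/2300000 = 34347.8 μs; 5 hops → 171739 μs.
Propagation delays (d/s per hop): 1.29, 120000, 120000, 120000, 0.956522 μs; sum = 360002 μs.
End-to-end = 532000 μs.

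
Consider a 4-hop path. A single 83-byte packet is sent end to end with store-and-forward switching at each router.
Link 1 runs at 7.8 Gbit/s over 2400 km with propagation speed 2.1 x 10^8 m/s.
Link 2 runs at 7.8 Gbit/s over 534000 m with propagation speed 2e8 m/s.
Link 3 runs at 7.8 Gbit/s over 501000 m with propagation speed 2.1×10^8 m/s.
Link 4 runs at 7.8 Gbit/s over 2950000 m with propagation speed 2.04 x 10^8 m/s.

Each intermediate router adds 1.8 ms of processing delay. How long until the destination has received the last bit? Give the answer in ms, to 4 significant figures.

L = 83 × 8 = 664 bits.
Transmission delay per hop = L/R = 664/7800000000 = 8.51282e-05 ms; 4 hops → 0.000340513 ms.
Propagation delays (d/s per hop): 11.4286, 2.67, 2.38571, 14.4608 ms; sum = 30.9451 ms.
Processing at 3 router(s): 3 × 1.8 ms = 5.4 ms.
End-to-end = 36.35 ms.

36.35 ms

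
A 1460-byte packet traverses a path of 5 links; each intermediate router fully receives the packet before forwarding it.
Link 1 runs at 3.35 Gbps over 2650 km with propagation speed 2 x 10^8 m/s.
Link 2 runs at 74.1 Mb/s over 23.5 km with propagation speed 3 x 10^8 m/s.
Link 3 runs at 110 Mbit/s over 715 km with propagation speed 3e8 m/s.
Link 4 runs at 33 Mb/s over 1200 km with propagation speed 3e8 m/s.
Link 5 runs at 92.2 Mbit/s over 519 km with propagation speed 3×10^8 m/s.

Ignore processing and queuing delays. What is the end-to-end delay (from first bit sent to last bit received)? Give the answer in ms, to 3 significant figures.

22.2 ms

L = 1460 × 8 = 11680 bits.
Transmission delays (L/R per hop): 0.00348657, 0.157625, 0.106182, 0.353939, 0.126681 ms; sum = 0.747914 ms.
Propagation delays (d/s per hop): 13.25, 0.0783333, 2.38333, 4, 1.73 ms; sum = 21.4417 ms.
End-to-end = 22.2 ms.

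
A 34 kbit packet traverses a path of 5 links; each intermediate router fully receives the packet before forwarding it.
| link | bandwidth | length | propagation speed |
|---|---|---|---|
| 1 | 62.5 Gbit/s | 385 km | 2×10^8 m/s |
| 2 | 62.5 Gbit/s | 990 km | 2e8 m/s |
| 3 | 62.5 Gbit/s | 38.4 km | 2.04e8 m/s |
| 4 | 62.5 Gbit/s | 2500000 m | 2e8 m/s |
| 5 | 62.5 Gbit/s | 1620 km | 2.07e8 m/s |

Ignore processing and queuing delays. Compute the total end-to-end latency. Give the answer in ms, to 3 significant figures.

L = 34000 bits.
Transmission delay per hop = L/R = 34000/62500000000 = 0.000544 ms; 5 hops → 0.00272 ms.
Propagation delays (d/s per hop): 1.925, 4.95, 0.188235, 12.5, 7.82609 ms; sum = 27.3893 ms.
End-to-end = 27.4 ms.

27.4 ms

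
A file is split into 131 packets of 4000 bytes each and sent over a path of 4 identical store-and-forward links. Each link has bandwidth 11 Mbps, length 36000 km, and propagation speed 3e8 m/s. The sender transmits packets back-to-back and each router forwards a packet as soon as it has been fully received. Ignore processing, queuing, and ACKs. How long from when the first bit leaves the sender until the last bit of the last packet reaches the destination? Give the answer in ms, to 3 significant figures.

Per-hop transmission t_tx = L/R = 32000/11000000 = 2.90909 ms.
Per-hop propagation t_prop = 36000000/300000000 = 120 ms.
Pipeline fill: first packet needs 4·t_tx to clear all hops; remaining 130 packets each add one t_tx.
Total = (4+131-1)·t_tx + 4·t_prop = 134·2.90909 + 4·120 = 870 ms.

870 ms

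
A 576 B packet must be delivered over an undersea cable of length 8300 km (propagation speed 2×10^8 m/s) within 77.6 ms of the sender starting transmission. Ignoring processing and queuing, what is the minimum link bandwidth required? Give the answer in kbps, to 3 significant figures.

128 kbps

L = 4608 bits.
Propagation delay = 8300000 / 200000000 = 41.5 ms.
Transmission budget = 77.6 − 41.5 = 36.1 ms.
R ≥ L / t_tx = 4608 bits / 0.0361 s = 128 kbps.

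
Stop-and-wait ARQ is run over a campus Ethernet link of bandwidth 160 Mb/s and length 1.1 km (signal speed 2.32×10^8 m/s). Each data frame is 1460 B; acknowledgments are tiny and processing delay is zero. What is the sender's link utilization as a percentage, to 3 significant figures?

88.5 %

t_tx = L/R = 11680/160000000 = 7.3e-05 s.
t_prop = 1100/2.32e+08 = 4.74138e-06 s; RTT = 9.48276e-06 s.
Cycle = t_tx + RTT = 8.24828e-05 s.
Utilization = t_tx / cycle = 7.3e-05/8.24828e-05 = 88.5 %.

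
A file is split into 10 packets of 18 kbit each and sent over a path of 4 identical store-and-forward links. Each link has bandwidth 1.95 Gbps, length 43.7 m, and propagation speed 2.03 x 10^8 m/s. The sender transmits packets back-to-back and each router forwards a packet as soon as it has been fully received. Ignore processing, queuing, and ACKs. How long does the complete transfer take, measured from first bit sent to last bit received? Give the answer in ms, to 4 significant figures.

0.1209 ms

Per-hop transmission t_tx = L/R = 18000/1950000000 = 0.00923077 ms.
Per-hop propagation t_prop = 43.7/2.03e+08 = 0.000215271 ms.
Pipeline fill: first packet needs 4·t_tx to clear all hops; remaining 9 packets each add one t_tx.
Total = (4+10-1)·t_tx + 4·t_prop = 13·0.00923077 + 4·0.000215271 = 0.1209 ms.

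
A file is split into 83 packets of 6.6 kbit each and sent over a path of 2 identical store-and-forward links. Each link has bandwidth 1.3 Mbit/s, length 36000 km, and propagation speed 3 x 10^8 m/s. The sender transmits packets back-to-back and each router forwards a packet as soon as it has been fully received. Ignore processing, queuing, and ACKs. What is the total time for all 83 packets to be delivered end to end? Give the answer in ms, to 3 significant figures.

Per-hop transmission t_tx = L/R = 6600/1300000 = 5.07692 ms.
Per-hop propagation t_prop = 36000000/300000000 = 120 ms.
Pipeline fill: first packet needs 2·t_tx to clear all hops; remaining 82 packets each add one t_tx.
Total = (2+83-1)·t_tx + 2·t_prop = 84·5.07692 + 2·120 = 666 ms.

666 ms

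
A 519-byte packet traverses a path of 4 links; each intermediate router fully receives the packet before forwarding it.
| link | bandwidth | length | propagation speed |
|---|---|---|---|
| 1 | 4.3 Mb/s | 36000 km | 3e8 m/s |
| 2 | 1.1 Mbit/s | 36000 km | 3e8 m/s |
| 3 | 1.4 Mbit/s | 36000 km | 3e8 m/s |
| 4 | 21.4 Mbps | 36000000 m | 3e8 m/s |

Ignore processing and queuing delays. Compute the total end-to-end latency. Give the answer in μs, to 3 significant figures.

L = 519 × 8 = 4152 bits.
Transmission delays (L/R per hop): 965.581, 3774.55, 2965.71, 194.019 μs; sum = 7899.86 μs.
Propagation delays (d/s per hop): 120000, 120000, 120000, 120000 μs; sum = 480000 μs.
End-to-end = 488000 μs.

488000 μs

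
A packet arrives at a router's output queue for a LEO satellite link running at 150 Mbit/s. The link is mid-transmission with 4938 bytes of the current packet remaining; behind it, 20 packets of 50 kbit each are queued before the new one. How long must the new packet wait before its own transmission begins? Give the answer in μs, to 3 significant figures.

Each queued packet: L/R = 50000/150000000 = 333.333 μs.
20 queued → 6666.67 μs.
Plus remaining 39504 bits of current packet: 263.36 μs.
Queuing delay = 6930 μs.

6930 μs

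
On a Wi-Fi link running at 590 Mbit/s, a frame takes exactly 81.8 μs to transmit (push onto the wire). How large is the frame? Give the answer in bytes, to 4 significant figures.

L = R × t_tx = 590000000 b/s × 8.18e-05 s = 48262 bits.
In bytes: 48262 / 8 = 6033 bytes.

6033 bytes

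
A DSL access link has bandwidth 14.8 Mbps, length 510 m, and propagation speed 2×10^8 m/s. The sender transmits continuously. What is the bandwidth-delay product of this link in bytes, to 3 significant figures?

4.72 bytes

Propagation delay = 510 / 200000000 = 2.55e-06 s.
BDP = R × t_prop = 14800000 × 2.55e-06 = 37.74 bits.
In bytes: 37.74/8 = 4.72 bytes.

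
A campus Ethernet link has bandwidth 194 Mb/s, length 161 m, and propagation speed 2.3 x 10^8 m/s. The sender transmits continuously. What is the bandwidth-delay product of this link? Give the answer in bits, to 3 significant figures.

136 bits

Propagation delay = 161 / 2.3e+08 = 7e-07 s.
BDP = R × t_prop = 194000000 × 7e-07 = 135.8 bits.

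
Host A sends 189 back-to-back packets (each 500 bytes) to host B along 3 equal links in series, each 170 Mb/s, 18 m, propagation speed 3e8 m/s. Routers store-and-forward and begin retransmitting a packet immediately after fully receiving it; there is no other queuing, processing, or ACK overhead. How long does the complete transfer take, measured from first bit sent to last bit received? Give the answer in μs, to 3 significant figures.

4490 μs

Per-hop transmission t_tx = L/R = 4000/170000000 = 23.5294 μs.
Per-hop propagation t_prop = 18/300000000 = 0.06 μs.
Pipeline fill: first packet needs 3·t_tx to clear all hops; remaining 188 packets each add one t_tx.
Total = (3+189-1)·t_tx + 3·t_prop = 191·23.5294 + 3·0.06 = 4490 μs.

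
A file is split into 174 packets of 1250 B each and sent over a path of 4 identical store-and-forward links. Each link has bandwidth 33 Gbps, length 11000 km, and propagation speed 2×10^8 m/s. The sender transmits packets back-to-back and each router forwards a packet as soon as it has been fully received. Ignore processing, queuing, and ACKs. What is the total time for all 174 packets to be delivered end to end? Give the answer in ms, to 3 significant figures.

Per-hop transmission t_tx = L/R = 10000/33000000000 = 0.00030303 ms.
Per-hop propagation t_prop = 11000000/200000000 = 55 ms.
Pipeline fill: first packet needs 4·t_tx to clear all hops; remaining 173 packets each add one t_tx.
Total = (4+174-1)·t_tx + 4·t_prop = 177·0.00030303 + 4·55 = 220 ms.

220 ms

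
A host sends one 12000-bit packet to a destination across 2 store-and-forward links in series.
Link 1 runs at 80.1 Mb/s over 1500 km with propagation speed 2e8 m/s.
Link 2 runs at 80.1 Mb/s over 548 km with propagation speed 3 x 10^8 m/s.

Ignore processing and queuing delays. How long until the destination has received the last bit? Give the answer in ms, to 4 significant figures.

Transmission delay per hop = L/R = 12000/80100000 = 0.149813 ms; 2 hops → 0.299625 ms.
Propagation delays (d/s per hop): 7.5, 1.82667 ms; sum = 9.32667 ms.
End-to-end = 9.626 ms.

9.626 ms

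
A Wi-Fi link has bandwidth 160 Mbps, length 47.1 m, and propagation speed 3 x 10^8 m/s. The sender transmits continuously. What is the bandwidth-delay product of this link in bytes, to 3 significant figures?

3.14 bytes

Propagation delay = 47.1 / 300000000 = 1.57e-07 s.
BDP = R × t_prop = 160000000 × 1.57e-07 = 25.12 bits.
In bytes: 25.12/8 = 3.14 bytes.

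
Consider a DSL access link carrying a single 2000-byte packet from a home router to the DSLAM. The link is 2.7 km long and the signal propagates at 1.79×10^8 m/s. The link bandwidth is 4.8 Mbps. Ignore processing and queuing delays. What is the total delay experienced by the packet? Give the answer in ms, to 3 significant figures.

3.35 ms

L = 2000 × 8 = 16000 bits.
Transmission delay = L/R = 16000 / 4800000 = 3.33333 ms.
Propagation delay = d/s = 2700 m / 179000000 m/s = 0.0150838 ms.
Total = 3.35 ms.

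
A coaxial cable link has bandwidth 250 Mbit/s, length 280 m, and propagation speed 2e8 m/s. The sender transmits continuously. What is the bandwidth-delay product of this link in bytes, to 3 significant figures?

43.8 bytes

Propagation delay = 280 / 200000000 = 1.4e-06 s.
BDP = R × t_prop = 250000000 × 1.4e-06 = 350 bits.
In bytes: 350/8 = 43.8 bytes.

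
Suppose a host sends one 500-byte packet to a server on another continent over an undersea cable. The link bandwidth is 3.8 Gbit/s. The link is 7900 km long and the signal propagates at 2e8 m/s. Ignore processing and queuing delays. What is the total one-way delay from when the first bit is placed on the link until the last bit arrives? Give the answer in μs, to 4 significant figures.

L = 500 × 8 = 4000 bits.
Transmission delay = L/R = 4000 / 3800000000 = 1.05263 μs.
Propagation delay = d/s = 7900000 m / 200000000 m/s = 39500 μs.
Total = 39500 μs.

39500 μs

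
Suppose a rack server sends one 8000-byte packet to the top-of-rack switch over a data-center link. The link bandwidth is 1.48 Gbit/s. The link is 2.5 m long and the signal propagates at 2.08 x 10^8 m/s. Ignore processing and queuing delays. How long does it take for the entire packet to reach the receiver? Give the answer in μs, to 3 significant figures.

43.3 μs

L = 8000 × 8 = 64000 bits.
Transmission delay = L/R = 64000 / 1480000000 = 43.2432 μs.
Propagation delay = d/s = 2.5 m / 208000000 m/s = 0.0120192 μs.
Total = 43.3 μs.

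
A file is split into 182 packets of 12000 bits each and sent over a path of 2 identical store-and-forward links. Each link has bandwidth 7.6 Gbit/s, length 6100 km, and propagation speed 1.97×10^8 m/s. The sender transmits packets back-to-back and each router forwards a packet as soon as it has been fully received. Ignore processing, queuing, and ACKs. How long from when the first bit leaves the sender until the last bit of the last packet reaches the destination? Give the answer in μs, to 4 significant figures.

62220 μs

Per-hop transmission t_tx = L/R = 12000/7600000000 = 1.57895 μs.
Per-hop propagation t_prop = 6100000/197000000 = 30964.5 μs.
Pipeline fill: first packet needs 2·t_tx to clear all hops; remaining 181 packets each add one t_tx.
Total = (2+182-1)·t_tx + 2·t_prop = 183·1.57895 + 2·30964.5 = 62220 μs.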